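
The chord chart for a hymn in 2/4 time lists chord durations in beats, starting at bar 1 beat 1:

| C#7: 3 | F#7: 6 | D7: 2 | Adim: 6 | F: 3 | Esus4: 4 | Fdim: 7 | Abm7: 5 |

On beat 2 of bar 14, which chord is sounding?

Beat 2 of bar 14 is beat (14−1)×2 + 2 = 28 overall.
Running totals: C#7 ends at 3, F#7 ends at 9, D7 ends at 11, Adim ends at 17, F ends at 20, Esus4 ends at 24, Fdim ends at 31.
Beat 28 falls within Fdim.

Fdim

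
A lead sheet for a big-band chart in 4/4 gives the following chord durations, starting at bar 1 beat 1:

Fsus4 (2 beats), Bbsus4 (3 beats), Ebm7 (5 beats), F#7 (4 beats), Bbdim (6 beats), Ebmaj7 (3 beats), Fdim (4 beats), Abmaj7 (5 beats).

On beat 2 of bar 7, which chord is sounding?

Beat 2 of bar 7 is beat (7−1)×4 + 2 = 26 overall.
Running totals: Fsus4 ends at 2, Bbsus4 ends at 5, Ebm7 ends at 10, F#7 ends at 14, Bbdim ends at 20, Ebmaj7 ends at 23, Fdim ends at 27.
Beat 26 falls within Fdim.

Fdim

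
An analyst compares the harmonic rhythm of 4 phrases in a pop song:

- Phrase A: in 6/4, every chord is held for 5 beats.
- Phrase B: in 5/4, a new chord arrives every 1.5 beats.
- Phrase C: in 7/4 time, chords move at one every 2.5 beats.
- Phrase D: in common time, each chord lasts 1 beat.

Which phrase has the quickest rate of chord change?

A: each chord is 5 beats in 6/4, so 1.2 per bar.
B: each chord is 1.5 beats in 5/4, so 10/3 per bar.
C: each chord is 2.5 beats in 7/4, so 2.8 per bar.
D: each chord is 1 beat in 4/4, so 4 per bar.
Fastest is D at 4 chords/bar.

Phrase D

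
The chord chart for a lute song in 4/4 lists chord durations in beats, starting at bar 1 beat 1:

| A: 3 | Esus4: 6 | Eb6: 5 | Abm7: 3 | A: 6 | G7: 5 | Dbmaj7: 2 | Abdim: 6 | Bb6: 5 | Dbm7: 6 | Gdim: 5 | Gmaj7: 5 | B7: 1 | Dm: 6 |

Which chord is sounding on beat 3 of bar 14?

Beat 3 of bar 14 is beat (14−1)×4 + 3 = 55 overall.
Running totals: A ends at 3, Esus4 ends at 9, Eb6 ends at 14, Abm7 ends at 17, A ends at 23, G7 ends at 28, Dbmaj7 ends at 30, Abdim ends at 36, Bb6 ends at 41, Dbm7 ends at 47, Gdim ends at 52, Gmaj7 ends at 57.
Beat 55 falls within Gmaj7.

Gmaj7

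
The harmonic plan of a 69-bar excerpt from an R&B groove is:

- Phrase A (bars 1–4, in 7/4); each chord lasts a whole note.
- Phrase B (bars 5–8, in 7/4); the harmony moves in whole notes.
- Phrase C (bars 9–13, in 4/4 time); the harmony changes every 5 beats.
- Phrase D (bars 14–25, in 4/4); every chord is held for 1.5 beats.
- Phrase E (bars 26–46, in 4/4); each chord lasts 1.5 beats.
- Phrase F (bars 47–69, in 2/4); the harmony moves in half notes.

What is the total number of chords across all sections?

129 chords

A has 28 beats and chords last 4 each, so 7 chords.
B has 28 beats and chords last 4 each, so 7 chords.
C has 20 beats and chords last 5 each, so 4 chords.
D has 48 beats and chords last 1.5 each, so 32 chords.
E has 84 beats and chords last 1.5 each, so 56 chords.
F has 46 beats and chords last 2 each, so 23 chords.
Total: 7 + 7 + 4 + 32 + 56 + 23 = 129.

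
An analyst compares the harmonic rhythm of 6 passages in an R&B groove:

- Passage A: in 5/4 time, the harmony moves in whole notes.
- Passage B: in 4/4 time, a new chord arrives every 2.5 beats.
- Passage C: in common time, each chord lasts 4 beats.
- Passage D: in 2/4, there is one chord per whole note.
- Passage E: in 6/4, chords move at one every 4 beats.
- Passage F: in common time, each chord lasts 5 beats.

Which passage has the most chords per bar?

Passage B

A: each chord is 4 beats in 5/4, so 1.25 per bar.
B: each chord is 2.5 beats in 4/4, so 1.6 per bar.
C: each chord is 4 beats in 4/4, so 1 per bar.
D: each chord is 4 beats in 2/4, so 0.5 per bar.
E: each chord is 4 beats in 6/4, so 1.5 per bar.
F: each chord is 5 beats in 4/4, so 0.8 per bar.
Fastest is B at 1.6 chords/bar.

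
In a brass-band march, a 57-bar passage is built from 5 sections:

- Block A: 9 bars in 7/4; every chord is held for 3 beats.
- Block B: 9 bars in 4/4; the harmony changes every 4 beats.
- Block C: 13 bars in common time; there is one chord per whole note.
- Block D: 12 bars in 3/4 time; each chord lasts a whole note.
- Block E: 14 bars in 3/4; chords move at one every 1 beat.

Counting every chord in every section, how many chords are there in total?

A has 63 beats and chords last 3 each, so 21 chords.
B has 36 beats and chords last 4 each, so 9 chords.
C has 52 beats and chords last 4 each, so 13 chords.
D has 36 beats and chords last 4 each, so 9 chords.
E has 42 beats and chords last 1 each, so 42 chords.
Total: 21 + 9 + 13 + 9 + 42 = 94.

94 chords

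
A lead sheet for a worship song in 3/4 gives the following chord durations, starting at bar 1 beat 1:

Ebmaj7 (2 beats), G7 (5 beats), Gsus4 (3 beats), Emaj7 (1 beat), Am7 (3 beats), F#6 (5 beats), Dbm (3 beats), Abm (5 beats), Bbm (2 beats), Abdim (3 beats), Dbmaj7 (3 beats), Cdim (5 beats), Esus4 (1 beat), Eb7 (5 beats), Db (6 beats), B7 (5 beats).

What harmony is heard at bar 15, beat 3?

Eb7

Beat 3 of bar 15 is beat (15−1)×3 + 3 = 45 overall.
Running totals: Ebmaj7 ends at 2, G7 ends at 7, Gsus4 ends at 10, Emaj7 ends at 11, Am7 ends at 14, F#6 ends at 19, Dbm ends at 22, Abm ends at 27, Bbm ends at 29, Abdim ends at 32, Dbmaj7 ends at 35, Cdim ends at 40, Esus4 ends at 41, Eb7 ends at 46.
Beat 45 falls within Eb7.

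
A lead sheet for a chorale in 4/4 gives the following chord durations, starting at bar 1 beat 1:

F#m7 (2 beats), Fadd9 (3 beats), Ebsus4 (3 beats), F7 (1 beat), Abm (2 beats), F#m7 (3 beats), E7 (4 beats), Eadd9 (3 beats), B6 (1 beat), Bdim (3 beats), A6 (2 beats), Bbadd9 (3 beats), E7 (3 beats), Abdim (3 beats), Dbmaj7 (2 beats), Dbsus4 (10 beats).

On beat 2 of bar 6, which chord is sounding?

Beat 2 of bar 6 is beat (6−1)×4 + 2 = 22 overall.
Running totals: F#m7 ends at 2, Fadd9 ends at 5, Ebsus4 ends at 8, F7 ends at 9, Abm ends at 11, F#m7 ends at 14, E7 ends at 18, Eadd9 ends at 21, B6 ends at 22.
Beat 22 falls within B6.

B6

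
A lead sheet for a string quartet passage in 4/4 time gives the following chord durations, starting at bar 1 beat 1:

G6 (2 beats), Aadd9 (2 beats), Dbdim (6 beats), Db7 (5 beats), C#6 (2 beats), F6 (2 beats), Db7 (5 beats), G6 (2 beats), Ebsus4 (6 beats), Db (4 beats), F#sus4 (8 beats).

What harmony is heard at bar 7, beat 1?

G6

Beat 1 of bar 7 is beat (7−1)×4 + 1 = 25 overall.
Running totals: G6 ends at 2, Aadd9 ends at 4, Dbdim ends at 10, Db7 ends at 15, C#6 ends at 17, F6 ends at 19, Db7 ends at 24, G6 ends at 26.
Beat 25 falls within G6.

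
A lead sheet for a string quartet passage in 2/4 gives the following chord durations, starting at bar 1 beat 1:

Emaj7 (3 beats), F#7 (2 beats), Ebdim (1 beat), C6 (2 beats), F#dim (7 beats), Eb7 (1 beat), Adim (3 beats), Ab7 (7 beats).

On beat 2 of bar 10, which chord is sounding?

Ab7

Beat 2 of bar 10 is beat (10−1)×2 + 2 = 20 overall.
Running totals: Emaj7 ends at 3, F#7 ends at 5, Ebdim ends at 6, C6 ends at 8, F#dim ends at 15, Eb7 ends at 16, Adim ends at 19, Ab7 ends at 26.
Beat 20 falls within Ab7.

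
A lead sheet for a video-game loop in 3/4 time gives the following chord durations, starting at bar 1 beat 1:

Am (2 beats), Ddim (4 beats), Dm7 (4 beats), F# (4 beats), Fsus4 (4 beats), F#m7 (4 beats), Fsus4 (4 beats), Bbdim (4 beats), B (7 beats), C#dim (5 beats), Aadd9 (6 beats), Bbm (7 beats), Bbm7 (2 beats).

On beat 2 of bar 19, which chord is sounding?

Bbm7

Beat 2 of bar 19 is beat (19−1)×3 + 2 = 56 overall.
Running totals: Am ends at 2, Ddim ends at 6, Dm7 ends at 10, F# ends at 14, Fsus4 ends at 18, F#m7 ends at 22, Fsus4 ends at 26, Bbdim ends at 30, B ends at 37, C#dim ends at 42, Aadd9 ends at 48, Bbm ends at 55, Bbm7 ends at 57.
Beat 56 falls within Bbm7.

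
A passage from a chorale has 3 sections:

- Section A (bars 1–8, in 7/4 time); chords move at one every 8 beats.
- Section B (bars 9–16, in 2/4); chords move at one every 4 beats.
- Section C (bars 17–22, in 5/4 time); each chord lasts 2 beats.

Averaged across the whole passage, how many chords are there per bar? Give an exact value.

13/11 chords per bar

A: 8 × 7 = 56 beats ÷ 8 = 7 chords.
B: 8 × 2 = 16 beats ÷ 4 = 4 chords.
C: 6 × 5 = 30 beats ÷ 2 = 15 chords.
Overall: 26 chords over 22 bars → 26/22 = 13/11 chords per bar.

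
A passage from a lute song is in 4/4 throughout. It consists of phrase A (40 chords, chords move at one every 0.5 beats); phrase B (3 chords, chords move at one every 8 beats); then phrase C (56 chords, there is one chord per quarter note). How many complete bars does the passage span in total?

A: 40 × 0.5 = 20 beats = 5 bars.
B: 3 × 8 = 24 beats = 6 bars.
C: 56 × 1 = 56 beats = 14 bars.
Total: 5 + 6 + 14 = 25 bars.

25 bars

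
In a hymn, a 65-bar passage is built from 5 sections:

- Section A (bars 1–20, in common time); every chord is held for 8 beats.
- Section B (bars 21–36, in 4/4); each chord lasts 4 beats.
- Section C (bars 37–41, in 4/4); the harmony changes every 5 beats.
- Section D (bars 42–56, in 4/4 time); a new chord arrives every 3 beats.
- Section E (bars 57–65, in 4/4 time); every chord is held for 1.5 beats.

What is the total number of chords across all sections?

74 chords

A: 20·4 = 80 beats, 80/8 = 10 chords.
B: 16·4 = 64 beats, 64/4 = 16 chords.
C: 5·4 = 20 beats, 20/5 = 4 chords.
D: 15·4 = 60 beats, 60/3 = 20 chords.
E: 9·4 = 36 beats, 36/1.5 = 24 chords.
Total: 10 + 16 + 4 + 20 + 24 = 74.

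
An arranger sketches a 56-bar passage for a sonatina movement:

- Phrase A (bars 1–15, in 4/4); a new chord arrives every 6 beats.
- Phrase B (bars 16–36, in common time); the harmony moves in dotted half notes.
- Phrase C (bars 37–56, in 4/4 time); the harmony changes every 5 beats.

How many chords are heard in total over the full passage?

A: 15 bars × 4 beats = 60 beats; 6 beats/chord → 10 chords.
B: 21 bars × 4 beats = 84 beats; 3 beats/chord → 28 chords.
C: 20 bars × 4 beats = 80 beats; 5 beats/chord → 16 chords.
Total: 10 + 28 + 16 = 54.

54 chords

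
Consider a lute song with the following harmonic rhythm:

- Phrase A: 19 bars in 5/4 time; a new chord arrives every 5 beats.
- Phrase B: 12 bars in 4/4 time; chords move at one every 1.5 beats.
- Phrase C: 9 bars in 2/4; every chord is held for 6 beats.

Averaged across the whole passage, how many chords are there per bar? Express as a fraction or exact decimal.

A: 19 bars of 5 beats is 95 beats; at 5 beats each that's 19 chords.
B: 12 bars of 4 beats is 48 beats; at 1.5 beats each that's 32 chords.
C: 9 bars of 2 beats is 18 beats; at 6 beats each that's 3 chords.
Overall: 54 chords over 40 bars → 54/40 = 1.35 chords per bar.

1.35 chords per bar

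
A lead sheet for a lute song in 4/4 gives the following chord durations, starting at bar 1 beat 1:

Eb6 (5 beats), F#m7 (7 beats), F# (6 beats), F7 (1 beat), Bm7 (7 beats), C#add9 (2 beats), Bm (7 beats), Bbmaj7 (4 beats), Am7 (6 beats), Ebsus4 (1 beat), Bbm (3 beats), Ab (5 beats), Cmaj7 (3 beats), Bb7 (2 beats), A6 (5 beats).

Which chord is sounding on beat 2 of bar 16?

A6

Beat 2 of bar 16 is beat (16−1)×4 + 2 = 62 overall.
Running totals: Eb6 ends at 5, F#m7 ends at 12, F# ends at 18, F7 ends at 19, Bm7 ends at 26, C#add9 ends at 28, Bm ends at 35, Bbmaj7 ends at 39, Am7 ends at 45, Ebsus4 ends at 46, Bbm ends at 49, Ab ends at 54, Cmaj7 ends at 57, Bb7 ends at 59, A6 ends at 64.
Beat 62 falls within A6.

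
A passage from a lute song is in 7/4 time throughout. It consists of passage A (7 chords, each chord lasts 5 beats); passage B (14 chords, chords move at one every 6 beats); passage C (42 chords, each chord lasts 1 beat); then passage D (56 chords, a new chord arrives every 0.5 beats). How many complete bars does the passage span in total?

A: 7 × 5 = 35 beats = 5 bars.
B: 14 × 6 = 84 beats = 12 bars.
C: 42 × 1 = 42 beats = 6 bars.
D: 56 × 0.5 = 28 beats = 4 bars.
Total: 5 + 12 + 6 + 4 = 27 bars.

27 bars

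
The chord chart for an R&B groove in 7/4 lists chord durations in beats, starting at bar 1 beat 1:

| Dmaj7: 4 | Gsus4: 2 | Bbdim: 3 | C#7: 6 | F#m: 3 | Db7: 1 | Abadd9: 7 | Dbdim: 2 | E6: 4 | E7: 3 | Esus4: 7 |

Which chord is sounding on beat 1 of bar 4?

Abadd9

Beat 1 of bar 4 is beat (4−1)×7 + 1 = 22 overall.
Running totals: Dmaj7 ends at 4, Gsus4 ends at 6, Bbdim ends at 9, C#7 ends at 15, F#m ends at 18, Db7 ends at 19, Abadd9 ends at 26.
Beat 22 falls within Abadd9.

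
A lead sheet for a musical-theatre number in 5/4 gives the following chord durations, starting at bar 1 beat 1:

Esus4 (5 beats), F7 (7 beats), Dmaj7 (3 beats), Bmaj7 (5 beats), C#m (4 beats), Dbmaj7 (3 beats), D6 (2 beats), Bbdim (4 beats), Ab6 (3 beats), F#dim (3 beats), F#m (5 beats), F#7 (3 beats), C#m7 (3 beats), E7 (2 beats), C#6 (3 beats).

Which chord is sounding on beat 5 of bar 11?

Beat 5 of bar 11 is beat (11−1)×5 + 5 = 55 overall.
Running totals: Esus4 ends at 5, F7 ends at 12, Dmaj7 ends at 15, Bmaj7 ends at 20, C#m ends at 24, Dbmaj7 ends at 27, D6 ends at 29, Bbdim ends at 33, Ab6 ends at 36, F#dim ends at 39, F#m ends at 44, F#7 ends at 47, C#m7 ends at 50, E7 ends at 52, C#6 ends at 55.
Beat 55 falls within C#6.

C#6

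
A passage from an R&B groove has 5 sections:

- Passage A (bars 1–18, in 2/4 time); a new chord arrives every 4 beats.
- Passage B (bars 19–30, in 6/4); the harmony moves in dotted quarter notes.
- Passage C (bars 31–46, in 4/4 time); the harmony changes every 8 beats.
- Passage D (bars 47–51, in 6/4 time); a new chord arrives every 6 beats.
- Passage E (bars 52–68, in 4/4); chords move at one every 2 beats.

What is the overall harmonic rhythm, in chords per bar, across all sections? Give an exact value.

A: 18 × 2 = 36 beats ÷ 4 = 9 chords.
B: 12 × 6 = 72 beats ÷ 1.5 = 48 chords.
C: 16 × 4 = 64 beats ÷ 8 = 8 chords.
D: 5 × 6 = 30 beats ÷ 6 = 5 chords.
E: 17 × 4 = 68 beats ÷ 2 = 34 chords.
Overall: 104 chords over 68 bars → 104/68 = 26/17 chords per bar.

26/17 chords per bar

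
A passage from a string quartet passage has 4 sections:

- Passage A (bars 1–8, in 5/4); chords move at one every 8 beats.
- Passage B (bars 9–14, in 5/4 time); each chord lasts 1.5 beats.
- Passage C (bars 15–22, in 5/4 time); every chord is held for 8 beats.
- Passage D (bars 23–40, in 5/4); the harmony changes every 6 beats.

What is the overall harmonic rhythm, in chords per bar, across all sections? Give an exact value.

1.125 chords per bar

A: 8 × 5 = 40 beats ÷ 8 = 5 chords.
B: 6 × 5 = 30 beats ÷ 1.5 = 20 chords.
C: 8 × 5 = 40 beats ÷ 8 = 5 chords.
D: 18 × 5 = 90 beats ÷ 6 = 15 chords.
Overall: 45 chords over 40 bars → 45/40 = 1.125 chords per bar.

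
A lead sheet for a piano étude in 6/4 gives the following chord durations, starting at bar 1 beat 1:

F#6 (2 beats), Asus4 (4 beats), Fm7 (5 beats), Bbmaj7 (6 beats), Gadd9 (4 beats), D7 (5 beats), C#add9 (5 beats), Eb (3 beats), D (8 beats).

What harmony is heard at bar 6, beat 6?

D

Beat 6 of bar 6 is beat (6−1)×6 + 6 = 36 overall.
Running totals: F#6 ends at 2, Asus4 ends at 6, Fm7 ends at 11, Bbmaj7 ends at 17, Gadd9 ends at 21, D7 ends at 26, C#add9 ends at 31, Eb ends at 34, D ends at 42.
Beat 36 falls within D.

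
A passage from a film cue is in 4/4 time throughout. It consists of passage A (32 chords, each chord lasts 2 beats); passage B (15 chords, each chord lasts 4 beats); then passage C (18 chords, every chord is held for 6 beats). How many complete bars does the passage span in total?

58 bars

A: 32 × 2 = 64 beats = 16 bars.
B: 15 × 4 = 60 beats = 15 bars.
C: 18 × 6 = 108 beats = 27 bars.
Total: 16 + 15 + 27 = 58 bars.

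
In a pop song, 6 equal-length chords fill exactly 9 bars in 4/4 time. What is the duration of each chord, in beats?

6 beats

9 bars × 4 beats/bar = 36 beats total.
36 beats ÷ 6 chords = 6 beats per chord.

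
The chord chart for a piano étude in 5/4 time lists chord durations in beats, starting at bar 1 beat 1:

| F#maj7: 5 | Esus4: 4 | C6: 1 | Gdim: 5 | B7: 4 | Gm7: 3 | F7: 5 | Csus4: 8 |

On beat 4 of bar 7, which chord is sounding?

Beat 4 of bar 7 is beat (7−1)×5 + 4 = 34 overall.
Running totals: F#maj7 ends at 5, Esus4 ends at 9, C6 ends at 10, Gdim ends at 15, B7 ends at 19, Gm7 ends at 22, F7 ends at 27, Csus4 ends at 35.
Beat 34 falls within Csus4.

Csus4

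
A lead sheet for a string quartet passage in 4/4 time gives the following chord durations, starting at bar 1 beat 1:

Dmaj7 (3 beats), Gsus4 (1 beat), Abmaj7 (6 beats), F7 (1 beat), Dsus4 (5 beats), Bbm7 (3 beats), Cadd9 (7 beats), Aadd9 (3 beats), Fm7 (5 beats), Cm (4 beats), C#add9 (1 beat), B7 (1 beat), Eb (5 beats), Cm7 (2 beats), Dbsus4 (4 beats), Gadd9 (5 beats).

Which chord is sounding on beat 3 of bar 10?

Beat 3 of bar 10 is beat (10−1)×4 + 3 = 39 overall.
Running totals: Dmaj7 ends at 3, Gsus4 ends at 4, Abmaj7 ends at 10, F7 ends at 11, Dsus4 ends at 16, Bbm7 ends at 19, Cadd9 ends at 26, Aadd9 ends at 29, Fm7 ends at 34, Cm ends at 38, C#add9 ends at 39.
Beat 39 falls within C#add9.

C#add9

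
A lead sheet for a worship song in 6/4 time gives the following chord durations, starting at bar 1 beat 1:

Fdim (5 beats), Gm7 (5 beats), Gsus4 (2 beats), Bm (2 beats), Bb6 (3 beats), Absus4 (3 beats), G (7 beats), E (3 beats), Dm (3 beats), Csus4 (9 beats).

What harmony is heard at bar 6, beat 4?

Csus4

Beat 4 of bar 6 is beat (6−1)×6 + 4 = 34 overall.
Running totals: Fdim ends at 5, Gm7 ends at 10, Gsus4 ends at 12, Bm ends at 14, Bb6 ends at 17, Absus4 ends at 20, G ends at 27, E ends at 30, Dm ends at 33, Csus4 ends at 42.
Beat 34 falls within Csus4.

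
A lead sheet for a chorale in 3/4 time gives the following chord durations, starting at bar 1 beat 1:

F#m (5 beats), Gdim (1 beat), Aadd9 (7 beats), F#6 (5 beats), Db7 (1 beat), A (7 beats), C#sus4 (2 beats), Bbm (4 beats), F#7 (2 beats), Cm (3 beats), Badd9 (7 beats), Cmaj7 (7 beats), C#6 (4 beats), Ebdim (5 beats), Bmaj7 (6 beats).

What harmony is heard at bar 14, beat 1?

Beat 1 of bar 14 is beat (14−1)×3 + 1 = 40 overall.
Running totals: F#m ends at 5, Gdim ends at 6, Aadd9 ends at 13, F#6 ends at 18, Db7 ends at 19, A ends at 26, C#sus4 ends at 28, Bbm ends at 32, F#7 ends at 34, Cm ends at 37, Badd9 ends at 44.
Beat 40 falls within Badd9.

Badd9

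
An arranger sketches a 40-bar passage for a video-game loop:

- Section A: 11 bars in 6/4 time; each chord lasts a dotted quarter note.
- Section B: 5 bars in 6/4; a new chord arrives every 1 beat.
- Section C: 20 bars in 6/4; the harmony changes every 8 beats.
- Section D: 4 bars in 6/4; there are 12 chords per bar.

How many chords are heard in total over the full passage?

A: 11·6 = 66 beats, 66/1.5 = 44 chords.
B: 5·6 = 30 beats, 30/1 = 30 chords.
C: 20·6 = 120 beats, 120/8 = 15 chords.
D: 4·6 = 24 beats, 24/0.5 = 48 chords.
Total: 44 + 30 + 15 + 48 = 137.

137 chords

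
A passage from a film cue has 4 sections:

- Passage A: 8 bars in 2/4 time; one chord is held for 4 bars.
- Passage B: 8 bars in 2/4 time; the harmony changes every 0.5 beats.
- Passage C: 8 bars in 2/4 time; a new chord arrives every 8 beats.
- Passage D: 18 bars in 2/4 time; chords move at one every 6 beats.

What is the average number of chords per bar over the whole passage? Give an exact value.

1 chords per bar

A: 8 bars of 2 beats is 16 beats; at 8 beats each that's 2 chords.
B: 8 bars of 2 beats is 16 beats; at 0.5 beats each that's 32 chords.
C: 8 bars of 2 beats is 16 beats; at 8 beats each that's 2 chords.
D: 18 bars of 2 beats is 36 beats; at 6 beats each that's 6 chords.
Overall: 42 chords over 42 bars → 42/42 = 1 chords per bar.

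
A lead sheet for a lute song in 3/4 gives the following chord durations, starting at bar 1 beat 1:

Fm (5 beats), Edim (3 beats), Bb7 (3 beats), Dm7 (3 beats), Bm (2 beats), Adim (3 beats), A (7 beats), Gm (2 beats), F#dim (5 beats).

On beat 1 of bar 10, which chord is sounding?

Beat 1 of bar 10 is beat (10−1)×3 + 1 = 28 overall.
Running totals: Fm ends at 5, Edim ends at 8, Bb7 ends at 11, Dm7 ends at 14, Bm ends at 16, Adim ends at 19, A ends at 26, Gm ends at 28.
Beat 28 falls within Gm.

Gm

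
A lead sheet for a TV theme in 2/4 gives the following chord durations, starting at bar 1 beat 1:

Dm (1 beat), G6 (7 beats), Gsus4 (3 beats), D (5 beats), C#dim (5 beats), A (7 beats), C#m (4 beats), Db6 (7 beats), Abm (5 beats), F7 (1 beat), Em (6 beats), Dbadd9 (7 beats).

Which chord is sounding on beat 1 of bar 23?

Beat 1 of bar 23 is beat (23−1)×2 + 1 = 45 overall.
Running totals: Dm ends at 1, G6 ends at 8, Gsus4 ends at 11, D ends at 16, C#dim ends at 21, A ends at 28, C#m ends at 32, Db6 ends at 39, Abm ends at 44, F7 ends at 45.
Beat 45 falls within F7.

F7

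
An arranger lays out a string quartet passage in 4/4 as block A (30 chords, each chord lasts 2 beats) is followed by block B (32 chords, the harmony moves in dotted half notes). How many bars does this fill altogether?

39 bars

A: 30 × 2 = 60 beats = 15 bars.
B: 32 × 3 = 96 beats = 24 bars.
Total: 15 + 24 = 39 bars.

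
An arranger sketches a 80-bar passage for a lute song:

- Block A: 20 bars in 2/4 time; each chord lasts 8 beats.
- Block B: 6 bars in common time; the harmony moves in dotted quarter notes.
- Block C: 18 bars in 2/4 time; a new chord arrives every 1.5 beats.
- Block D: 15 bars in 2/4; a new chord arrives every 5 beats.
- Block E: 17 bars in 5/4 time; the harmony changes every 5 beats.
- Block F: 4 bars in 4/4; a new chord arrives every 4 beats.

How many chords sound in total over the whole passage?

72 chords

A: 20 bars × 2 beats = 40 beats; 8 beats/chord → 5 chords.
B: 6 bars × 4 beats = 24 beats; 1.5 beats/chord → 16 chords.
C: 18 bars × 2 beats = 36 beats; 1.5 beats/chord → 24 chords.
D: 15 bars × 2 beats = 30 beats; 5 beats/chord → 6 chords.
E: 17 bars × 5 beats = 85 beats; 5 beats/chord → 17 chords.
F: 4 bars × 4 beats = 16 beats; 4 beats/chord → 4 chords.
Total: 5 + 16 + 24 + 6 + 17 + 4 = 72.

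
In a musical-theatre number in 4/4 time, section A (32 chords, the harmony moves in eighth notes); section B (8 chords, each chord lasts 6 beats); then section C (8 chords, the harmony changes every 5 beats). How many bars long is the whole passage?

A: 32 × 0.5 = 16 beats = 4 bars.
B: 8 × 6 = 48 beats = 12 bars.
C: 8 × 5 = 40 beats = 10 bars.
Total: 4 + 12 + 10 = 26 bars.

26 bars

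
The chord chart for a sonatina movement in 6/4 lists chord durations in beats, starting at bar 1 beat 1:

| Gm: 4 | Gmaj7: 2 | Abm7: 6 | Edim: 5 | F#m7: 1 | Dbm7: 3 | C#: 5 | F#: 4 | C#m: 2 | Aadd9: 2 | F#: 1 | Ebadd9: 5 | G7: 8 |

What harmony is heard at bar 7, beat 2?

Ebadd9

Beat 2 of bar 7 is beat (7−1)×6 + 2 = 38 overall.
Running totals: Gm ends at 4, Gmaj7 ends at 6, Abm7 ends at 12, Edim ends at 17, F#m7 ends at 18, Dbm7 ends at 21, C# ends at 26, F# ends at 30, C#m ends at 32, Aadd9 ends at 34, F# ends at 35, Ebadd9 ends at 40.
Beat 38 falls within Ebadd9.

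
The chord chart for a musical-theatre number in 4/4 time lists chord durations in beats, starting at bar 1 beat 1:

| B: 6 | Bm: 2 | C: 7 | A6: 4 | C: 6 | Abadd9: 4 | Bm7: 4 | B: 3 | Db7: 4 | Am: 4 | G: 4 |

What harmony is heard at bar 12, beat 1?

G

Beat 1 of bar 12 is beat (12−1)×4 + 1 = 45 overall.
Running totals: B ends at 6, Bm ends at 8, C ends at 15, A6 ends at 19, C ends at 25, Abadd9 ends at 29, Bm7 ends at 33, B ends at 36, Db7 ends at 40, Am ends at 44, G ends at 48.
Beat 45 falls within G.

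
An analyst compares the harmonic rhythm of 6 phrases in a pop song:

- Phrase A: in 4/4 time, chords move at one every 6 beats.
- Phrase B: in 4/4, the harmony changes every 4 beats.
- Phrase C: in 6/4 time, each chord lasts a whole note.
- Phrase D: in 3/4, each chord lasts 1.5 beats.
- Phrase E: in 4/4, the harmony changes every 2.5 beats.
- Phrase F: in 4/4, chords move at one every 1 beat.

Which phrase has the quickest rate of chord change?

Phrase F

A: 4 beats/bar ÷ 6 beats/chord = 2/3 chords/bar.
B: 4 beats/bar ÷ 4 beats/chord = 1 chord/bar.
C: 6 beats/bar ÷ 4 beats/chord = 1.5 chords/bar.
D: 3 beats/bar ÷ 1.5 beats/chord = 2 chords/bar.
E: 4 beats/bar ÷ 2.5 beats/chord = 1.6 chords/bar.
F: 4 beats/bar ÷ 1 beat/chord = 4 chords/bar.
Fastest is F at 4 chords/bar.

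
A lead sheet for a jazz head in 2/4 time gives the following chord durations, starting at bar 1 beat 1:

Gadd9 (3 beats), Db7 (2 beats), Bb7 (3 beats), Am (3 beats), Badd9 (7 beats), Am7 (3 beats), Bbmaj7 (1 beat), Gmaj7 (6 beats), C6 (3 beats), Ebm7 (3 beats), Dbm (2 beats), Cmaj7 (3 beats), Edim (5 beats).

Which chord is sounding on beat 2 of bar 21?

Beat 2 of bar 21 is beat (21−1)×2 + 2 = 42 overall.
Running totals: Gadd9 ends at 3, Db7 ends at 5, Bb7 ends at 8, Am ends at 11, Badd9 ends at 18, Am7 ends at 21, Bbmaj7 ends at 22, Gmaj7 ends at 28, C6 ends at 31, Ebm7 ends at 34, Dbm ends at 36, Cmaj7 ends at 39, Edim ends at 44.
Beat 42 falls within Edim.

Edim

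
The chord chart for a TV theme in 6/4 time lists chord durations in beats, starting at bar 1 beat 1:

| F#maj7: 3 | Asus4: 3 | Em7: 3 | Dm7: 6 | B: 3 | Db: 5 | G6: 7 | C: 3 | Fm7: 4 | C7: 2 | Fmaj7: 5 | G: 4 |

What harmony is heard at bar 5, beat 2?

G6

Beat 2 of bar 5 is beat (5−1)×6 + 2 = 26 overall.
Running totals: F#maj7 ends at 3, Asus4 ends at 6, Em7 ends at 9, Dm7 ends at 15, B ends at 18, Db ends at 23, G6 ends at 30.
Beat 26 falls within G6.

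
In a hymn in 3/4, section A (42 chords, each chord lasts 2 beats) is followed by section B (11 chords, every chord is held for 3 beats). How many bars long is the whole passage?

A: 42 × 2 = 84 beats = 28 bars.
B: 11 × 3 = 33 beats = 11 bars.
Total: 28 + 11 = 39 bars.

39 bars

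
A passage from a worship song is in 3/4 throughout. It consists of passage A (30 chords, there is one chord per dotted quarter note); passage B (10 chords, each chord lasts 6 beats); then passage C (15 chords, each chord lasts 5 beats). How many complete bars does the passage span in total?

60 bars

A: 30 × 1.5 = 45 beats = 15 bars.
B: 10 × 6 = 60 beats = 20 bars.
C: 15 × 5 = 75 beats = 25 bars.
Total: 15 + 20 + 25 = 60 bars.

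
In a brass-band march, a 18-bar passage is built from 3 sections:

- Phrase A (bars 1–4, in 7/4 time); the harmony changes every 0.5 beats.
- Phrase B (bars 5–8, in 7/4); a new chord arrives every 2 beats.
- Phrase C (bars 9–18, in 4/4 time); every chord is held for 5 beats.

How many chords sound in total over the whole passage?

78 chords

A has 28 beats and chords last 0.5 each, so 56 chords.
B has 28 beats and chords last 2 each, so 14 chords.
C has 40 beats and chords last 5 each, so 8 chords.
Total: 56 + 14 + 8 = 78.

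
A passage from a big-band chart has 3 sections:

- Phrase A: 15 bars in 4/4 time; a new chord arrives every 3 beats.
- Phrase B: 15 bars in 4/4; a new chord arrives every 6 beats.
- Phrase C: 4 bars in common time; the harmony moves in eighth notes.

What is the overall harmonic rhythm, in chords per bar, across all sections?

A: 15 × 4 = 60 beats ÷ 3 = 20 chords.
B: 15 × 4 = 60 beats ÷ 6 = 10 chords.
C: 4 × 4 = 16 beats ÷ 0.5 = 32 chords.
Overall: 62 chords over 34 bars → 62/34 = 31/17 chords per bar.

31/17 chords per bar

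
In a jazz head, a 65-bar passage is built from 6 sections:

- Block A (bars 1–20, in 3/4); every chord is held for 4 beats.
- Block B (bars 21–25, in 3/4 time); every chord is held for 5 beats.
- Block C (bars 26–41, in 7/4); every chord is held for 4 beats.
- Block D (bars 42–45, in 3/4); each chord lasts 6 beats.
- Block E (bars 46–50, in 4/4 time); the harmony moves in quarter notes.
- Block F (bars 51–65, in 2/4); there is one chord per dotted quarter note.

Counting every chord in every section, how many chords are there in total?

A: 20 bars × 3 beats = 60 beats; 4 beats/chord → 15 chords.
B: 5 bars × 3 beats = 15 beats; 5 beats/chord → 3 chords.
C: 16 bars × 7 beats = 112 beats; 4 beats/chord → 28 chords.
D: 4 bars × 3 beats = 12 beats; 6 beats/chord → 2 chords.
E: 5 bars × 4 beats = 20 beats; 1 beat/chord → 20 chords.
F: 15 bars × 2 beats = 30 beats; 1.5 beats/chord → 20 chords.
Total: 15 + 3 + 28 + 2 + 20 + 20 = 88.

88 chords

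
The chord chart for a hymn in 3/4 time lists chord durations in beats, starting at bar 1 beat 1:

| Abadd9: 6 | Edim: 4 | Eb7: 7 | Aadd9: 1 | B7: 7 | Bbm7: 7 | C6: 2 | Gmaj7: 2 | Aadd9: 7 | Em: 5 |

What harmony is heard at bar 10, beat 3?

Bbm7

Beat 3 of bar 10 is beat (10−1)×3 + 3 = 30 overall.
Running totals: Abadd9 ends at 6, Edim ends at 10, Eb7 ends at 17, Aadd9 ends at 18, B7 ends at 25, Bbm7 ends at 32.
Beat 30 falls within Bbm7.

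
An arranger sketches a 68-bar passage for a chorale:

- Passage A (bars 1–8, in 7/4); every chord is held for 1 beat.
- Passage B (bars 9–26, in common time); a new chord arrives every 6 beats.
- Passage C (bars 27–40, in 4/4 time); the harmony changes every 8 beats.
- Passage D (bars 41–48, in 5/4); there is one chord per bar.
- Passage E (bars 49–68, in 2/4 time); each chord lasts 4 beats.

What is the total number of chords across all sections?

93 chords

A: 8 bars × 7 beats = 56 beats; 1 beat/chord → 56 chords.
B: 18 bars × 4 beats = 72 beats; 6 beats/chord → 12 chords.
C: 14 bars × 4 beats = 56 beats; 8 beats/chord → 7 chords.
D: 8 bars × 5 beats = 40 beats; 5 beats/chord → 8 chords.
E: 20 bars × 2 beats = 40 beats; 4 beats/chord → 10 chords.
Total: 56 + 12 + 7 + 8 + 10 = 93.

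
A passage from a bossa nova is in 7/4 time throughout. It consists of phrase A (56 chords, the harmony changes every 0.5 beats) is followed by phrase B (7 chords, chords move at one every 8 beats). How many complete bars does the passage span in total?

12 bars

A: 56 × 0.5 = 28 beats = 4 bars.
B: 7 × 8 = 56 beats = 8 bars.
Total: 4 + 8 = 12 bars.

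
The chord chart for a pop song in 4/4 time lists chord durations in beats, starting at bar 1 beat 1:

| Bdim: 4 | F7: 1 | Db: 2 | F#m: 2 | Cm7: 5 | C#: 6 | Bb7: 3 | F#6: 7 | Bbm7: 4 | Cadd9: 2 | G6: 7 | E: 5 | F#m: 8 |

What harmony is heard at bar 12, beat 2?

Beat 2 of bar 12 is beat (12−1)×4 + 2 = 46 overall.
Running totals: Bdim ends at 4, F7 ends at 5, Db ends at 7, F#m ends at 9, Cm7 ends at 14, C# ends at 20, Bb7 ends at 23, F#6 ends at 30, Bbm7 ends at 34, Cadd9 ends at 36, G6 ends at 43, E ends at 48.
Beat 46 falls within E.

E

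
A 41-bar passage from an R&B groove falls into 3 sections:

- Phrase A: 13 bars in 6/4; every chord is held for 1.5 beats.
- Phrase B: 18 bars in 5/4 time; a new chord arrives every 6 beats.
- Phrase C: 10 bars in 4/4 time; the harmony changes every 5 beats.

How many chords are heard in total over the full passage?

75 chords

A: 13 bars × 6 beats = 78 beats; 1.5 beats/chord → 52 chords.
B: 18 bars × 5 beats = 90 beats; 6 beats/chord → 15 chords.
C: 10 bars × 4 beats = 40 beats; 5 beats/chord → 8 chords.
Total: 52 + 15 + 8 = 75.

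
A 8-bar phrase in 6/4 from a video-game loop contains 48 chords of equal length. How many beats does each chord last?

8 bars × 6 beats/bar = 48 beats total.
48 beats ÷ 48 chords = 1 beats per chord.
(That is a quarter note.)

1 beat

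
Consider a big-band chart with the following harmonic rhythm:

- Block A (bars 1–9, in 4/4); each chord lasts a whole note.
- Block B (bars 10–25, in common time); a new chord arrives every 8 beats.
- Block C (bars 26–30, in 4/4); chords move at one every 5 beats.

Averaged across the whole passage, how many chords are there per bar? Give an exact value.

0.7 chords per bar

A: 9 bars of 4 beats is 36 beats; at 4 beats each that's 9 chords.
B: 16 bars of 4 beats is 64 beats; at 8 beats each that's 8 chords.
C: 5 bars of 4 beats is 20 beats; at 5 beats each that's 4 chords.
Overall: 21 chords over 30 bars → 21/30 = 0.7 chords per bar.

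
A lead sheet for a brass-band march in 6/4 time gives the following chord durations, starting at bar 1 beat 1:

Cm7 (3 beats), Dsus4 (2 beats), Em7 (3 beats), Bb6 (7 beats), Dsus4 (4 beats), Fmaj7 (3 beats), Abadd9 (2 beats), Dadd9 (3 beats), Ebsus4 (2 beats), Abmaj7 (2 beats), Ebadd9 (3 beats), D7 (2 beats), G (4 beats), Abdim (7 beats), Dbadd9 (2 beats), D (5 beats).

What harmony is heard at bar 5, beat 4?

Ebsus4

Beat 4 of bar 5 is beat (5−1)×6 + 4 = 28 overall.
Running totals: Cm7 ends at 3, Dsus4 ends at 5, Em7 ends at 8, Bb6 ends at 15, Dsus4 ends at 19, Fmaj7 ends at 22, Abadd9 ends at 24, Dadd9 ends at 27, Ebsus4 ends at 29.
Beat 28 falls within Ebsus4.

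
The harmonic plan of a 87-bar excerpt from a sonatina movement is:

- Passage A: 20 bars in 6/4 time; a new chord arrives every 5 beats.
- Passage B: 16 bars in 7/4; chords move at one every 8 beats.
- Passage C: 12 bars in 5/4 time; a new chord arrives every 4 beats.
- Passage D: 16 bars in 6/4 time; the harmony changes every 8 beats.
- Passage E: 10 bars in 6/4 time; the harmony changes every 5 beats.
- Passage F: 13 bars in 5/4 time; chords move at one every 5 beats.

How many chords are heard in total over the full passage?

90 chords

A has 120 beats and chords last 5 each, so 24 chords.
B has 112 beats and chords last 8 each, so 14 chords.
C has 60 beats and chords last 4 each, so 15 chords.
D has 96 beats and chords last 8 each, so 12 chords.
E has 60 beats and chords last 5 each, so 12 chords.
F has 65 beats and chords last 5 each, so 13 chords.
Total: 24 + 14 + 15 + 12 + 12 + 13 = 90.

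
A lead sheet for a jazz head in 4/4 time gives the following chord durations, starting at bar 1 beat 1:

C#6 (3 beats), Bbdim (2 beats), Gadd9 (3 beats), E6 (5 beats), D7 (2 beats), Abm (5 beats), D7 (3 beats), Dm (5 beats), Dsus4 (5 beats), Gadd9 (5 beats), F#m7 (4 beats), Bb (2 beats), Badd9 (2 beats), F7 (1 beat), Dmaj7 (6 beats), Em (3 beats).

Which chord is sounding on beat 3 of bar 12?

F7

Beat 3 of bar 12 is beat (12−1)×4 + 3 = 47 overall.
Running totals: C#6 ends at 3, Bbdim ends at 5, Gadd9 ends at 8, E6 ends at 13, D7 ends at 15, Abm ends at 20, D7 ends at 23, Dm ends at 28, Dsus4 ends at 33, Gadd9 ends at 38, F#m7 ends at 42, Bb ends at 44, Badd9 ends at 46, F7 ends at 47.
Beat 47 falls within F7.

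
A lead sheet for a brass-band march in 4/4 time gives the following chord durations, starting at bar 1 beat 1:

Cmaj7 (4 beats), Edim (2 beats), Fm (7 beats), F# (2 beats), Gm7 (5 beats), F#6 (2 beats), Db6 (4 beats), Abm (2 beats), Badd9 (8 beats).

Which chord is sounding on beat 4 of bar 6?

Beat 4 of bar 6 is beat (6−1)×4 + 4 = 24 overall.
Running totals: Cmaj7 ends at 4, Edim ends at 6, Fm ends at 13, F# ends at 15, Gm7 ends at 20, F#6 ends at 22, Db6 ends at 26.
Beat 24 falls within Db6.

Db6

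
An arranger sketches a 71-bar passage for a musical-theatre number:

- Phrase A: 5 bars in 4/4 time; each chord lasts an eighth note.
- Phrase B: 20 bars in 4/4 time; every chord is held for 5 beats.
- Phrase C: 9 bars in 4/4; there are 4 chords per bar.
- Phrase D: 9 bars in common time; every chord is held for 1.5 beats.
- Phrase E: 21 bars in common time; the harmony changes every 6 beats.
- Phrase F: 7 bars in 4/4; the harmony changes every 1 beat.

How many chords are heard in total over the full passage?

A: 5·4 = 20 beats, 20/0.5 = 40 chords.
B: 20·4 = 80 beats, 80/5 = 16 chords.
C: 9·4 = 36 beats, 36/1 = 36 chords.
D: 9·4 = 36 beats, 36/1.5 = 24 chords.
E: 21·4 = 84 beats, 84/6 = 14 chords.
F: 7·4 = 28 beats, 28/1 = 28 chords.
Total: 40 + 16 + 36 + 24 + 14 + 28 = 158.

158 chords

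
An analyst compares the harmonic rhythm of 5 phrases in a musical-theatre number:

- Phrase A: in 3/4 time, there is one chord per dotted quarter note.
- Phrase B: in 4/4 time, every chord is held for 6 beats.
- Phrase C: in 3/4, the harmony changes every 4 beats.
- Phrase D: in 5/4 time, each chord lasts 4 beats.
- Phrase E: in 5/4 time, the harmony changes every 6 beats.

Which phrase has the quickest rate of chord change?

A: each chord is 1.5 beats in 3/4, so 2 per bar.
B: each chord is 6 beats in 4/4, so 2/3 per bar.
C: each chord is 4 beats in 3/4, so 0.75 per bar.
D: each chord is 4 beats in 5/4, so 1.25 per bar.
E: each chord is 6 beats in 5/4, so 5/6 per bar.
Fastest is A at 2 chords/bar.

Phrase A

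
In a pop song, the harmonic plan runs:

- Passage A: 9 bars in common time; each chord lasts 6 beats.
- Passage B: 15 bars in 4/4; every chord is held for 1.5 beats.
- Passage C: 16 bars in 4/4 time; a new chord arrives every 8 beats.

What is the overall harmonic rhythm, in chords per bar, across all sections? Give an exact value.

1.35 chords per bar

A: 9 bars of 4 beats is 36 beats; at 6 beats each that's 6 chords.
B: 15 bars of 4 beats is 60 beats; at 1.5 beats each that's 40 chords.
C: 16 bars of 4 beats is 64 beats; at 8 beats each that's 8 chords.
Overall: 54 chords over 40 bars → 54/40 = 1.35 chords per bar.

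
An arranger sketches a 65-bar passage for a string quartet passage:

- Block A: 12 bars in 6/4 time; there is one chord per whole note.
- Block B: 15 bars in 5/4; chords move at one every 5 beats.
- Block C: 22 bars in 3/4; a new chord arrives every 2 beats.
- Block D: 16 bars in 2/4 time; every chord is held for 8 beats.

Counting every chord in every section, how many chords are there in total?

A: 12 bars × 6 beats = 72 beats; 4 beats/chord → 18 chords.
B: 15 bars × 5 beats = 75 beats; 5 beats/chord → 15 chords.
C: 22 bars × 3 beats = 66 beats; 2 beats/chord → 33 chords.
D: 16 bars × 2 beats = 32 beats; 8 beats/chord → 4 chords.
Total: 18 + 15 + 33 + 4 = 70.

70 chords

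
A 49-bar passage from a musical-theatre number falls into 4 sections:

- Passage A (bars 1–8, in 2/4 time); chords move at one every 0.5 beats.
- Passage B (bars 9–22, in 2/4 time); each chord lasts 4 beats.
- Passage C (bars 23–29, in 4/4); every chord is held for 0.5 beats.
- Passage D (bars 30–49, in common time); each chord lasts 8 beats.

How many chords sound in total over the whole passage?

A has 16 beats and chords last 0.5 each, so 32 chords.
B has 28 beats and chords last 4 each, so 7 chords.
C has 28 beats and chords last 0.5 each, so 56 chords.
D has 80 beats and chords last 8 each, so 10 chords.
Total: 32 + 7 + 56 + 10 = 105.

105 chords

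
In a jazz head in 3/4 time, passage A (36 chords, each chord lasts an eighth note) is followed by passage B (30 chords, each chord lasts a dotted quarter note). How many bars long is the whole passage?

A: 36 × 0.5 = 18 beats = 6 bars.
B: 30 × 1.5 = 45 beats = 15 bars.
Total: 6 + 15 = 21 bars.

21 bars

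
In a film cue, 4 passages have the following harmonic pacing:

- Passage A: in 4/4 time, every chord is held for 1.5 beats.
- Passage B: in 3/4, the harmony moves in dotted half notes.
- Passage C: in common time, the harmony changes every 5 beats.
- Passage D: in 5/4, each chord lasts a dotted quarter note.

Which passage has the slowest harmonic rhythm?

Passage C

A: each chord is 1.5 beats in 4/4, so 8/3 per bar.
B: each chord is 3 beats in 3/4, so 1 per bar.
C: each chord is 5 beats in 4/4, so 0.8 per bar.
D: each chord is 1.5 beats in 5/4, so 10/3 per bar.
Slowest is C at 0.8 chords/bar.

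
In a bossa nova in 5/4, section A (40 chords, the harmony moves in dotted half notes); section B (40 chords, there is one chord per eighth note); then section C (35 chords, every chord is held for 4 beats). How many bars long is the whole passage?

A: 40 × 3 = 120 beats = 24 bars.
B: 40 × 0.5 = 20 beats = 4 bars.
C: 35 × 4 = 140 beats = 28 bars.
Total: 24 + 4 + 28 = 56 bars.

56 bars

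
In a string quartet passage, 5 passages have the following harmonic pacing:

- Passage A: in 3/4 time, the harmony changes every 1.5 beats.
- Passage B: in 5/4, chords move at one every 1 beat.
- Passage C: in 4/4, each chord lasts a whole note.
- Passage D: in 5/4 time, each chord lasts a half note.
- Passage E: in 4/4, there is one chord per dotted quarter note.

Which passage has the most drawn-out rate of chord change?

A: 3/1.5 = 2 chords/bar.
B: 5/1 = 5 chords/bar.
C: 4/4 = 1 chord/bar.
D: 5/2 = 2.5 chords/bar.
E: 4/1.5 = 8/3 chords/bar.
Slowest is C at 1 chords/bar.

Passage C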